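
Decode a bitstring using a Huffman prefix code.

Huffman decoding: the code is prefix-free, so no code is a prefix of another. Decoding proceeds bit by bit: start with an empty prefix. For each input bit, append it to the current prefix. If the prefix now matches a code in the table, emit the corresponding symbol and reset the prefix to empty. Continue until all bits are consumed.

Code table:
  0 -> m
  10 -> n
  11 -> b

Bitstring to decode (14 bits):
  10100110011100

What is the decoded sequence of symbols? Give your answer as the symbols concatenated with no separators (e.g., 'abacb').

Answer: nnmbmmbnm

Derivation:
Bit 0: prefix='1' (no match yet)
Bit 1: prefix='10' -> emit 'n', reset
Bit 2: prefix='1' (no match yet)
Bit 3: prefix='10' -> emit 'n', reset
Bit 4: prefix='0' -> emit 'm', reset
Bit 5: prefix='1' (no match yet)
Bit 6: prefix='11' -> emit 'b', reset
Bit 7: prefix='0' -> emit 'm', reset
Bit 8: prefix='0' -> emit 'm', reset
Bit 9: prefix='1' (no match yet)
Bit 10: prefix='11' -> emit 'b', reset
Bit 11: prefix='1' (no match yet)
Bit 12: prefix='10' -> emit 'n', reset
Bit 13: prefix='0' -> emit 'm', reset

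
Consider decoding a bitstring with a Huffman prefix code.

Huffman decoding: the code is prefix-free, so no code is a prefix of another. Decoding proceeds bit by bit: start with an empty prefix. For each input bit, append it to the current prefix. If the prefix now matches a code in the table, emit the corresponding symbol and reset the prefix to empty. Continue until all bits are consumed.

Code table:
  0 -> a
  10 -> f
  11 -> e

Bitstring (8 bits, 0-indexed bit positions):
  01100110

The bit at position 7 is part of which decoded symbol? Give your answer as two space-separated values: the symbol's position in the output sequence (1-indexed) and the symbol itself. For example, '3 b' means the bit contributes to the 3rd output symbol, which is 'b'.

Answer: 6 a

Derivation:
Bit 0: prefix='0' -> emit 'a', reset
Bit 1: prefix='1' (no match yet)
Bit 2: prefix='11' -> emit 'e', reset
Bit 3: prefix='0' -> emit 'a', reset
Bit 4: prefix='0' -> emit 'a', reset
Bit 5: prefix='1' (no match yet)
Bit 6: prefix='11' -> emit 'e', reset
Bit 7: prefix='0' -> emit 'a', reset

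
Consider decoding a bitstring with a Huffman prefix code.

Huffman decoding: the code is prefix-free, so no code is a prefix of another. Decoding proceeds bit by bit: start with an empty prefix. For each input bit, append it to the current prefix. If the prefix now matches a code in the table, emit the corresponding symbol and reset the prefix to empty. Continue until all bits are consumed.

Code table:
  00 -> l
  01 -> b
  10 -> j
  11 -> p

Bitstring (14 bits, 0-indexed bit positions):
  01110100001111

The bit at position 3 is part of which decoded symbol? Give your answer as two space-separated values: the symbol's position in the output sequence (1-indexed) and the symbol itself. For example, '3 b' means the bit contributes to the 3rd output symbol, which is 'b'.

Answer: 2 p

Derivation:
Bit 0: prefix='0' (no match yet)
Bit 1: prefix='01' -> emit 'b', reset
Bit 2: prefix='1' (no match yet)
Bit 3: prefix='11' -> emit 'p', reset
Bit 4: prefix='0' (no match yet)
Bit 5: prefix='01' -> emit 'b', reset
Bit 6: prefix='0' (no match yet)
Bit 7: prefix='00' -> emit 'l', reset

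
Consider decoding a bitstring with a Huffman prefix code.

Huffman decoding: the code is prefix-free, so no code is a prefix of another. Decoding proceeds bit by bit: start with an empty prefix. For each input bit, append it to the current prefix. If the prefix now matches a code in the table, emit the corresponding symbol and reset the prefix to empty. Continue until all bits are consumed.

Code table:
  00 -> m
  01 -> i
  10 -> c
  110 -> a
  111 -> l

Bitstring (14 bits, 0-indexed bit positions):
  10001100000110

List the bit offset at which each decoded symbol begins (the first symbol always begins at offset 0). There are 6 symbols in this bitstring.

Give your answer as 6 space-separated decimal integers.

Answer: 0 2 4 7 9 11

Derivation:
Bit 0: prefix='1' (no match yet)
Bit 1: prefix='10' -> emit 'c', reset
Bit 2: prefix='0' (no match yet)
Bit 3: prefix='00' -> emit 'm', reset
Bit 4: prefix='1' (no match yet)
Bit 5: prefix='11' (no match yet)
Bit 6: prefix='110' -> emit 'a', reset
Bit 7: prefix='0' (no match yet)
Bit 8: prefix='00' -> emit 'm', reset
Bit 9: prefix='0' (no match yet)
Bit 10: prefix='00' -> emit 'm', reset
Bit 11: prefix='1' (no match yet)
Bit 12: prefix='11' (no match yet)
Bit 13: prefix='110' -> emit 'a', reset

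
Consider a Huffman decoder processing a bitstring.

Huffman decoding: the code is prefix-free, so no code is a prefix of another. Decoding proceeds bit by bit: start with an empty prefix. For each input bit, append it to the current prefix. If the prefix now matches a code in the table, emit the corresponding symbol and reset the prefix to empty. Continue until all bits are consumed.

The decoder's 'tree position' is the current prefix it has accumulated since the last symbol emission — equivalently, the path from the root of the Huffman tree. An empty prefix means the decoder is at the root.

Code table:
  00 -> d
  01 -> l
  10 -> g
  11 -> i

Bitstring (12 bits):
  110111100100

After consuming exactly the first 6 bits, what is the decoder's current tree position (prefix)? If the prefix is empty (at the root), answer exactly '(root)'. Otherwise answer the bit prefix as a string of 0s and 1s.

Answer: (root)

Derivation:
Bit 0: prefix='1' (no match yet)
Bit 1: prefix='11' -> emit 'i', reset
Bit 2: prefix='0' (no match yet)
Bit 3: prefix='01' -> emit 'l', reset
Bit 4: prefix='1' (no match yet)
Bit 5: prefix='11' -> emit 'i', reset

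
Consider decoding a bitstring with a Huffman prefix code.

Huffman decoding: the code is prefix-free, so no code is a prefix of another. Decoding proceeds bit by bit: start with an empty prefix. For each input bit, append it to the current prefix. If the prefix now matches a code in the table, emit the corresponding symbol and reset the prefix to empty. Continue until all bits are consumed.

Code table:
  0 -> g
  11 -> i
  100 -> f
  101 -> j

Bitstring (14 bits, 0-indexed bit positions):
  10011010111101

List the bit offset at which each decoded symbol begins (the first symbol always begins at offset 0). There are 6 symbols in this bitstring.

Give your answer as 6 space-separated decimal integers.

Bit 0: prefix='1' (no match yet)
Bit 1: prefix='10' (no match yet)
Bit 2: prefix='100' -> emit 'f', reset
Bit 3: prefix='1' (no match yet)
Bit 4: prefix='11' -> emit 'i', reset
Bit 5: prefix='0' -> emit 'g', reset
Bit 6: prefix='1' (no match yet)
Bit 7: prefix='10' (no match yet)
Bit 8: prefix='101' -> emit 'j', reset
Bit 9: prefix='1' (no match yet)
Bit 10: prefix='11' -> emit 'i', reset
Bit 11: prefix='1' (no match yet)
Bit 12: prefix='10' (no match yet)
Bit 13: prefix='101' -> emit 'j', reset

Answer: 0 3 5 6 9 11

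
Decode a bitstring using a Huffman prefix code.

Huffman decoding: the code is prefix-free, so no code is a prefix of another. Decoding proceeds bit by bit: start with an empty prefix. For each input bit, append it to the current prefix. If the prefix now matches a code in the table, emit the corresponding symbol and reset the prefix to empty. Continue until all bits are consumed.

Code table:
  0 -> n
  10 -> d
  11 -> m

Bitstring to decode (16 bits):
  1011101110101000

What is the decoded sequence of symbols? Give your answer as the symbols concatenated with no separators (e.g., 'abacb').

Bit 0: prefix='1' (no match yet)
Bit 1: prefix='10' -> emit 'd', reset
Bit 2: prefix='1' (no match yet)
Bit 3: prefix='11' -> emit 'm', reset
Bit 4: prefix='1' (no match yet)
Bit 5: prefix='10' -> emit 'd', reset
Bit 6: prefix='1' (no match yet)
Bit 7: prefix='11' -> emit 'm', reset
Bit 8: prefix='1' (no match yet)
Bit 9: prefix='10' -> emit 'd', reset
Bit 10: prefix='1' (no match yet)
Bit 11: prefix='10' -> emit 'd', reset
Bit 12: prefix='1' (no match yet)
Bit 13: prefix='10' -> emit 'd', reset
Bit 14: prefix='0' -> emit 'n', reset
Bit 15: prefix='0' -> emit 'n', reset

Answer: dmdmdddnn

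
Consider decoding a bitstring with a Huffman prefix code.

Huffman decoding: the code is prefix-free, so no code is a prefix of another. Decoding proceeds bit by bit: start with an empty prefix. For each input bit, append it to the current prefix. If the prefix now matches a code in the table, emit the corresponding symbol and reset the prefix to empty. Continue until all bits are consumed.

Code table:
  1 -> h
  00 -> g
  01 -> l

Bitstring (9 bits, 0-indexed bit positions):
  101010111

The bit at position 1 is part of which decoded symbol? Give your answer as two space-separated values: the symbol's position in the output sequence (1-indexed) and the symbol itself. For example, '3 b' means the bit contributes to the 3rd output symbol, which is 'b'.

Answer: 2 l

Derivation:
Bit 0: prefix='1' -> emit 'h', reset
Bit 1: prefix='0' (no match yet)
Bit 2: prefix='01' -> emit 'l', reset
Bit 3: prefix='0' (no match yet)
Bit 4: prefix='01' -> emit 'l', reset
Bit 5: prefix='0' (no match yet)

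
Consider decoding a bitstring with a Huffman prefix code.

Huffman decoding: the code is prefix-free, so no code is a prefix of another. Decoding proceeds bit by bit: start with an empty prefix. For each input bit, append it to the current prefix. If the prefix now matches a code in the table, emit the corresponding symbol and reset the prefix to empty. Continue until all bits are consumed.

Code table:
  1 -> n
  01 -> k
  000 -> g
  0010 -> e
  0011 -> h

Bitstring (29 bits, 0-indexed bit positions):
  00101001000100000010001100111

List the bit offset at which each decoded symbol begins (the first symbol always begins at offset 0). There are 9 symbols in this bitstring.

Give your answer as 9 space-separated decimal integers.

Answer: 0 4 5 9 13 16 20 24 28

Derivation:
Bit 0: prefix='0' (no match yet)
Bit 1: prefix='00' (no match yet)
Bit 2: prefix='001' (no match yet)
Bit 3: prefix='0010' -> emit 'e', reset
Bit 4: prefix='1' -> emit 'n', reset
Bit 5: prefix='0' (no match yet)
Bit 6: prefix='00' (no match yet)
Bit 7: prefix='001' (no match yet)
Bit 8: prefix='0010' -> emit 'e', reset
Bit 9: prefix='0' (no match yet)
Bit 10: prefix='00' (no match yet)
Bit 11: prefix='001' (no match yet)
Bit 12: prefix='0010' -> emit 'e', reset
Bit 13: prefix='0' (no match yet)
Bit 14: prefix='00' (no match yet)
Bit 15: prefix='000' -> emit 'g', reset
Bit 16: prefix='0' (no match yet)
Bit 17: prefix='00' (no match yet)
Bit 18: prefix='001' (no match yet)
Bit 19: prefix='0010' -> emit 'e', reset
Bit 20: prefix='0' (no match yet)
Bit 21: prefix='00' (no match yet)
Bit 22: prefix='001' (no match yet)
Bit 23: prefix='0011' -> emit 'h', reset
Bit 24: prefix='0' (no match yet)
Bit 25: prefix='00' (no match yet)
Bit 26: prefix='001' (no match yet)
Bit 27: prefix='0011' -> emit 'h', reset
Bit 28: prefix='1' -> emit 'n', reset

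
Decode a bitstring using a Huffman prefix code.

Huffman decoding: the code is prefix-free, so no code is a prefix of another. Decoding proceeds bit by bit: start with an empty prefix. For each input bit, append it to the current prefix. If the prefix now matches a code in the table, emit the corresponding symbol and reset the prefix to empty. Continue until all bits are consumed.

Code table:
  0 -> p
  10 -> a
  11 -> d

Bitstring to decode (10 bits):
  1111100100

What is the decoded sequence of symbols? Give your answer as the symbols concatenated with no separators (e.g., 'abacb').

Answer: ddapap

Derivation:
Bit 0: prefix='1' (no match yet)
Bit 1: prefix='11' -> emit 'd', reset
Bit 2: prefix='1' (no match yet)
Bit 3: prefix='11' -> emit 'd', reset
Bit 4: prefix='1' (no match yet)
Bit 5: prefix='10' -> emit 'a', reset
Bit 6: prefix='0' -> emit 'p', reset
Bit 7: prefix='1' (no match yet)
Bit 8: prefix='10' -> emit 'a', reset
Bit 9: prefix='0' -> emit 'p', reset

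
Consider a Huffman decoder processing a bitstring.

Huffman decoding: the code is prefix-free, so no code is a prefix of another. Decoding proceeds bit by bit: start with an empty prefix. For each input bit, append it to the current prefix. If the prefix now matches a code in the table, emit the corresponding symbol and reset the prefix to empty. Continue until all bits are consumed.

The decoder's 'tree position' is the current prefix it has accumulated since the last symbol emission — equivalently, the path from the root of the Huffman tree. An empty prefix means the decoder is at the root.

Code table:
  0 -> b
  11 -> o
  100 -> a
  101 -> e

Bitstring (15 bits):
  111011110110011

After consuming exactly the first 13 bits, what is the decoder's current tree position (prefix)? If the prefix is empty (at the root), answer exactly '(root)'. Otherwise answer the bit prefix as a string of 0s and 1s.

Bit 0: prefix='1' (no match yet)
Bit 1: prefix='11' -> emit 'o', reset
Bit 2: prefix='1' (no match yet)
Bit 3: prefix='10' (no match yet)
Bit 4: prefix='101' -> emit 'e', reset
Bit 5: prefix='1' (no match yet)
Bit 6: prefix='11' -> emit 'o', reset
Bit 7: prefix='1' (no match yet)
Bit 8: prefix='10' (no match yet)
Bit 9: prefix='101' -> emit 'e', reset
Bit 10: prefix='1' (no match yet)
Bit 11: prefix='10' (no match yet)
Bit 12: prefix='100' -> emit 'a', reset

Answer: (root)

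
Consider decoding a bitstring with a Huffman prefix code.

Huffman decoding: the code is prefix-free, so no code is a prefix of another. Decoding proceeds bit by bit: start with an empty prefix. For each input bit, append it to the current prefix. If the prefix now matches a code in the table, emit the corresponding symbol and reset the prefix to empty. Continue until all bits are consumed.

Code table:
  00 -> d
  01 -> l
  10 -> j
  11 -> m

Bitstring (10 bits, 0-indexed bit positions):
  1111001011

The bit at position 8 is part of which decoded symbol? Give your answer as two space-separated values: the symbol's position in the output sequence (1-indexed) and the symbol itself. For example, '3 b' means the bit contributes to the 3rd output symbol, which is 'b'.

Bit 0: prefix='1' (no match yet)
Bit 1: prefix='11' -> emit 'm', reset
Bit 2: prefix='1' (no match yet)
Bit 3: prefix='11' -> emit 'm', reset
Bit 4: prefix='0' (no match yet)
Bit 5: prefix='00' -> emit 'd', reset
Bit 6: prefix='1' (no match yet)
Bit 7: prefix='10' -> emit 'j', reset
Bit 8: prefix='1' (no match yet)
Bit 9: prefix='11' -> emit 'm', reset

Answer: 5 m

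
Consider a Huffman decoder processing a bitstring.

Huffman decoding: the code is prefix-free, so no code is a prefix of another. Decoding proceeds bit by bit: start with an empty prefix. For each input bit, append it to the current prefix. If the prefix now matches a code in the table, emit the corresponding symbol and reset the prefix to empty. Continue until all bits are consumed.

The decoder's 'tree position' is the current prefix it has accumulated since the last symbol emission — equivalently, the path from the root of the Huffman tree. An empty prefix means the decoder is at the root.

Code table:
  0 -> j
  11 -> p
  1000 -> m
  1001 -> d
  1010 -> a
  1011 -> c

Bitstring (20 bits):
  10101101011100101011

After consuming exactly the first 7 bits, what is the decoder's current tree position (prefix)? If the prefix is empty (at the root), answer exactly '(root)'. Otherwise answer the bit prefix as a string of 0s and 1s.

Answer: (root)

Derivation:
Bit 0: prefix='1' (no match yet)
Bit 1: prefix='10' (no match yet)
Bit 2: prefix='101' (no match yet)
Bit 3: prefix='1010' -> emit 'a', reset
Bit 4: prefix='1' (no match yet)
Bit 5: prefix='11' -> emit 'p', reset
Bit 6: prefix='0' -> emit 'j', reset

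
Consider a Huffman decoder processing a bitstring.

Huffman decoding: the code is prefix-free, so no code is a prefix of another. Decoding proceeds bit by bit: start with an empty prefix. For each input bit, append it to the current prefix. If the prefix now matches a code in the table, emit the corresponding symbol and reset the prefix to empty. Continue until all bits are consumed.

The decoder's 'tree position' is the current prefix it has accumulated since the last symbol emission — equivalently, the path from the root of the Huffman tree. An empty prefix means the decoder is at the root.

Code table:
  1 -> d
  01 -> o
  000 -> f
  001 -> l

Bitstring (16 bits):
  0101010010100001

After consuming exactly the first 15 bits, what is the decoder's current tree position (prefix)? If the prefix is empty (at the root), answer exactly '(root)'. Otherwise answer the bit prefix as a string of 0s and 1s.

Bit 0: prefix='0' (no match yet)
Bit 1: prefix='01' -> emit 'o', reset
Bit 2: prefix='0' (no match yet)
Bit 3: prefix='01' -> emit 'o', reset
Bit 4: prefix='0' (no match yet)
Bit 5: prefix='01' -> emit 'o', reset
Bit 6: prefix='0' (no match yet)
Bit 7: prefix='00' (no match yet)
Bit 8: prefix='001' -> emit 'l', reset
Bit 9: prefix='0' (no match yet)
Bit 10: prefix='01' -> emit 'o', reset
Bit 11: prefix='0' (no match yet)
Bit 12: prefix='00' (no match yet)
Bit 13: prefix='000' -> emit 'f', reset
Bit 14: prefix='0' (no match yet)

Answer: 0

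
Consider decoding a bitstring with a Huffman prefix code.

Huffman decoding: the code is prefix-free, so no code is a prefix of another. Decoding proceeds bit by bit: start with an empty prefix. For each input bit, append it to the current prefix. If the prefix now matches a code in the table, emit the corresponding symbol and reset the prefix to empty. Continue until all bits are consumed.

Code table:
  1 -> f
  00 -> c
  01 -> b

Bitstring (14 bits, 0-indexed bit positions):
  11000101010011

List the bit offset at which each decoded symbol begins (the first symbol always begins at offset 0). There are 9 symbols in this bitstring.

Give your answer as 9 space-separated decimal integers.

Bit 0: prefix='1' -> emit 'f', reset
Bit 1: prefix='1' -> emit 'f', reset
Bit 2: prefix='0' (no match yet)
Bit 3: prefix='00' -> emit 'c', reset
Bit 4: prefix='0' (no match yet)
Bit 5: prefix='01' -> emit 'b', reset
Bit 6: prefix='0' (no match yet)
Bit 7: prefix='01' -> emit 'b', reset
Bit 8: prefix='0' (no match yet)
Bit 9: prefix='01' -> emit 'b', reset
Bit 10: prefix='0' (no match yet)
Bit 11: prefix='00' -> emit 'c', reset
Bit 12: prefix='1' -> emit 'f', reset
Bit 13: prefix='1' -> emit 'f', reset

Answer: 0 1 2 4 6 8 10 12 13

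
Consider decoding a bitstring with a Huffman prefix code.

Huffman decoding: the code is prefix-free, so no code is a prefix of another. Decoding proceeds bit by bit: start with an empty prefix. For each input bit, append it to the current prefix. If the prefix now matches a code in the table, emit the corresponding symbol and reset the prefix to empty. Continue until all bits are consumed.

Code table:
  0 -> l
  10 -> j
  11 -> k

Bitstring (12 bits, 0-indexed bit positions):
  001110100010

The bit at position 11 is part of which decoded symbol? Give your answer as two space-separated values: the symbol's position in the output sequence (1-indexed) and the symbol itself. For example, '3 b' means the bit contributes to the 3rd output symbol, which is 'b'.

Answer: 8 j

Derivation:
Bit 0: prefix='0' -> emit 'l', reset
Bit 1: prefix='0' -> emit 'l', reset
Bit 2: prefix='1' (no match yet)
Bit 3: prefix='11' -> emit 'k', reset
Bit 4: prefix='1' (no match yet)
Bit 5: prefix='10' -> emit 'j', reset
Bit 6: prefix='1' (no match yet)
Bit 7: prefix='10' -> emit 'j', reset
Bit 8: prefix='0' -> emit 'l', reset
Bit 9: prefix='0' -> emit 'l', reset
Bit 10: prefix='1' (no match yet)
Bit 11: prefix='10' -> emit 'j', reset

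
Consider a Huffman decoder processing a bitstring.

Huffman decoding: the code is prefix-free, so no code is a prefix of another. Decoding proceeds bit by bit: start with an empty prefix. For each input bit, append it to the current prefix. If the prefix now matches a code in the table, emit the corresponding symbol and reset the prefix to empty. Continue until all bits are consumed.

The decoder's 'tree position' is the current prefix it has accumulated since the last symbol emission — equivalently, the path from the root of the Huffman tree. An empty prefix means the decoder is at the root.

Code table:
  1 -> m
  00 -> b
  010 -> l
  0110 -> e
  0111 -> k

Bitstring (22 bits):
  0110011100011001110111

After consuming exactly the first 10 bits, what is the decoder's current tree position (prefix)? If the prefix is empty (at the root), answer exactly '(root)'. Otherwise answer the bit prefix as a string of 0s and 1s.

Answer: (root)

Derivation:
Bit 0: prefix='0' (no match yet)
Bit 1: prefix='01' (no match yet)
Bit 2: prefix='011' (no match yet)
Bit 3: prefix='0110' -> emit 'e', reset
Bit 4: prefix='0' (no match yet)
Bit 5: prefix='01' (no match yet)
Bit 6: prefix='011' (no match yet)
Bit 7: prefix='0111' -> emit 'k', reset
Bit 8: prefix='0' (no match yet)
Bit 9: prefix='00' -> emit 'b', reset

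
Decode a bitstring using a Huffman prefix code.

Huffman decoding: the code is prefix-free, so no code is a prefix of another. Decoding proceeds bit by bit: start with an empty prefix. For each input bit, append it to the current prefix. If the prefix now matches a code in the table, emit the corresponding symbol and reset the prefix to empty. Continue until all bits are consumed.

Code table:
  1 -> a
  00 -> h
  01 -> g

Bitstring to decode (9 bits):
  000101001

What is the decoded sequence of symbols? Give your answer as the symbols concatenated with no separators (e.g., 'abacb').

Bit 0: prefix='0' (no match yet)
Bit 1: prefix='00' -> emit 'h', reset
Bit 2: prefix='0' (no match yet)
Bit 3: prefix='01' -> emit 'g', reset
Bit 4: prefix='0' (no match yet)
Bit 5: prefix='01' -> emit 'g', reset
Bit 6: prefix='0' (no match yet)
Bit 7: prefix='00' -> emit 'h', reset
Bit 8: prefix='1' -> emit 'a', reset

Answer: hggha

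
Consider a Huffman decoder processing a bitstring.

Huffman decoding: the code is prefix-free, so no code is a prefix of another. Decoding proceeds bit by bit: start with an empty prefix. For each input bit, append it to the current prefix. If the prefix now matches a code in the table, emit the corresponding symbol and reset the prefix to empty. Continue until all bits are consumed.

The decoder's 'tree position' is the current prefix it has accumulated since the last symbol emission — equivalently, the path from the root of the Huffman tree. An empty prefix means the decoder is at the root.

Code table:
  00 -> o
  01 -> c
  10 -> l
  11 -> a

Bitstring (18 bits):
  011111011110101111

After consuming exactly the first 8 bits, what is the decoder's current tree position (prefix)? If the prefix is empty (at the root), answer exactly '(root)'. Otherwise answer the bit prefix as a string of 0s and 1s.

Bit 0: prefix='0' (no match yet)
Bit 1: prefix='01' -> emit 'c', reset
Bit 2: prefix='1' (no match yet)
Bit 3: prefix='11' -> emit 'a', reset
Bit 4: prefix='1' (no match yet)
Bit 5: prefix='11' -> emit 'a', reset
Bit 6: prefix='0' (no match yet)
Bit 7: prefix='01' -> emit 'c', reset

Answer: (root)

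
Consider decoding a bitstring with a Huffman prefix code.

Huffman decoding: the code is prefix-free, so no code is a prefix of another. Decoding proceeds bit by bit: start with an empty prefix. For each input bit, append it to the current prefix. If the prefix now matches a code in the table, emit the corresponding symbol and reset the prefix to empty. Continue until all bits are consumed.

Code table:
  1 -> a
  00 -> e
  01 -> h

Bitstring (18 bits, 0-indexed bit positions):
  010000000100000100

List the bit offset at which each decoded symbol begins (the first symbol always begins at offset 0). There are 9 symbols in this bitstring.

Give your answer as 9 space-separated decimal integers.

Answer: 0 2 4 6 8 10 12 14 16

Derivation:
Bit 0: prefix='0' (no match yet)
Bit 1: prefix='01' -> emit 'h', reset
Bit 2: prefix='0' (no match yet)
Bit 3: prefix='00' -> emit 'e', reset
Bit 4: prefix='0' (no match yet)
Bit 5: prefix='00' -> emit 'e', reset
Bit 6: prefix='0' (no match yet)
Bit 7: prefix='00' -> emit 'e', reset
Bit 8: prefix='0' (no match yet)
Bit 9: prefix='01' -> emit 'h', reset
Bit 10: prefix='0' (no match yet)
Bit 11: prefix='00' -> emit 'e', reset
Bit 12: prefix='0' (no match yet)
Bit 13: prefix='00' -> emit 'e', reset
Bit 14: prefix='0' (no match yet)
Bit 15: prefix='01' -> emit 'h', reset
Bit 16: prefix='0' (no match yet)
Bit 17: prefix='00' -> emit 'e', reset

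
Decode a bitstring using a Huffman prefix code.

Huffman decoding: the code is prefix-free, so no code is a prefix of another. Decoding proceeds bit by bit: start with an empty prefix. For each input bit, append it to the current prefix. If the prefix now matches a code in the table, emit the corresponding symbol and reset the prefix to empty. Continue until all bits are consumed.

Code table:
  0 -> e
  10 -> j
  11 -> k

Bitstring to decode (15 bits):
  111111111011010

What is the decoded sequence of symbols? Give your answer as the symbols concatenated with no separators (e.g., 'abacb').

Answer: kkkkjkej

Derivation:
Bit 0: prefix='1' (no match yet)
Bit 1: prefix='11' -> emit 'k', reset
Bit 2: prefix='1' (no match yet)
Bit 3: prefix='11' -> emit 'k', reset
Bit 4: prefix='1' (no match yet)
Bit 5: prefix='11' -> emit 'k', reset
Bit 6: prefix='1' (no match yet)
Bit 7: prefix='11' -> emit 'k', reset
Bit 8: prefix='1' (no match yet)
Bit 9: prefix='10' -> emit 'j', reset
Bit 10: prefix='1' (no match yet)
Bit 11: prefix='11' -> emit 'k', reset
Bit 12: prefix='0' -> emit 'e', reset
Bit 13: prefix='1' (no match yet)
Bit 14: prefix='10' -> emit 'j', reset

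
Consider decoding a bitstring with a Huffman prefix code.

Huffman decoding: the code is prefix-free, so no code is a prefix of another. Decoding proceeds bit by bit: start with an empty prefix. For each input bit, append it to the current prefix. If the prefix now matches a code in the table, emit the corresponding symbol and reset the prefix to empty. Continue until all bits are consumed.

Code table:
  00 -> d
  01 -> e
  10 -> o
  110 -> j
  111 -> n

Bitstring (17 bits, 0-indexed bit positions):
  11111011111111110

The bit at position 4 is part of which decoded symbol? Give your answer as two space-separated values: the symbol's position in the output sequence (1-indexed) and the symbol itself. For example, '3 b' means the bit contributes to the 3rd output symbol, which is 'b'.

Answer: 2 j

Derivation:
Bit 0: prefix='1' (no match yet)
Bit 1: prefix='11' (no match yet)
Bit 2: prefix='111' -> emit 'n', reset
Bit 3: prefix='1' (no match yet)
Bit 4: prefix='11' (no match yet)
Bit 5: prefix='110' -> emit 'j', reset
Bit 6: prefix='1' (no match yet)
Bit 7: prefix='11' (no match yet)
Bit 8: prefix='111' -> emit 'n', reset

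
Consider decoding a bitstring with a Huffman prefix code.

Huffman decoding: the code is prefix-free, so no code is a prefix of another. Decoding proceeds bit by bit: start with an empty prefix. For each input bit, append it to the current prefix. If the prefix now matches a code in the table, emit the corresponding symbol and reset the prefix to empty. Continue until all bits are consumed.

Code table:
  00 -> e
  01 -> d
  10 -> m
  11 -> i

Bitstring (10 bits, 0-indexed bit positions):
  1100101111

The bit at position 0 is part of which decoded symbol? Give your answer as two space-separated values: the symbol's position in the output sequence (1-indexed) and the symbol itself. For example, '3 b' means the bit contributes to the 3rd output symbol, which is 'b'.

Answer: 1 i

Derivation:
Bit 0: prefix='1' (no match yet)
Bit 1: prefix='11' -> emit 'i', reset
Bit 2: prefix='0' (no match yet)
Bit 3: prefix='00' -> emit 'e', reset
Bit 4: prefix='1' (no match yet)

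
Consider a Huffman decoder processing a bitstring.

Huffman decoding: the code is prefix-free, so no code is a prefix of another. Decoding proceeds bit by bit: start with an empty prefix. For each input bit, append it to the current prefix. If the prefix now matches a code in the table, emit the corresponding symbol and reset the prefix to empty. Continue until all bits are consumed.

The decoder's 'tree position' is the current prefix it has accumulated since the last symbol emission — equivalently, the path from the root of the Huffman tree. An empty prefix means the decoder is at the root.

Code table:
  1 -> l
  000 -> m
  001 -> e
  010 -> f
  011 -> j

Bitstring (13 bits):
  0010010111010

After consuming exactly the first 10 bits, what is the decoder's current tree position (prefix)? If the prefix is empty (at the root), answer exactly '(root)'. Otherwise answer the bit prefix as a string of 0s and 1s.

Bit 0: prefix='0' (no match yet)
Bit 1: prefix='00' (no match yet)
Bit 2: prefix='001' -> emit 'e', reset
Bit 3: prefix='0' (no match yet)
Bit 4: prefix='00' (no match yet)
Bit 5: prefix='001' -> emit 'e', reset
Bit 6: prefix='0' (no match yet)
Bit 7: prefix='01' (no match yet)
Bit 8: prefix='011' -> emit 'j', reset
Bit 9: prefix='1' -> emit 'l', reset

Answer: (root)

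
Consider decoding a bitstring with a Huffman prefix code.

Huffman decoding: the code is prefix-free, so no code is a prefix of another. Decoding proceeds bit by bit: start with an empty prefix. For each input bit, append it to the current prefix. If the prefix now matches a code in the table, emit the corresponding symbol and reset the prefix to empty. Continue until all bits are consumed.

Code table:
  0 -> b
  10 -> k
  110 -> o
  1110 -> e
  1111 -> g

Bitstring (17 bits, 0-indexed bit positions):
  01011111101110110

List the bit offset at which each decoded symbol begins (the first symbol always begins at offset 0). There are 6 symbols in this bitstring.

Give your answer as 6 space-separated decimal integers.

Answer: 0 1 3 7 10 14

Derivation:
Bit 0: prefix='0' -> emit 'b', reset
Bit 1: prefix='1' (no match yet)
Bit 2: prefix='10' -> emit 'k', reset
Bit 3: prefix='1' (no match yet)
Bit 4: prefix='11' (no match yet)
Bit 5: prefix='111' (no match yet)
Bit 6: prefix='1111' -> emit 'g', reset
Bit 7: prefix='1' (no match yet)
Bit 8: prefix='11' (no match yet)
Bit 9: prefix='110' -> emit 'o', reset
Bit 10: prefix='1' (no match yet)
Bit 11: prefix='11' (no match yet)
Bit 12: prefix='111' (no match yet)
Bit 13: prefix='1110' -> emit 'e', reset
Bit 14: prefix='1' (no match yet)
Bit 15: prefix='11' (no match yet)
Bit 16: prefix='110' -> emit 'o', reset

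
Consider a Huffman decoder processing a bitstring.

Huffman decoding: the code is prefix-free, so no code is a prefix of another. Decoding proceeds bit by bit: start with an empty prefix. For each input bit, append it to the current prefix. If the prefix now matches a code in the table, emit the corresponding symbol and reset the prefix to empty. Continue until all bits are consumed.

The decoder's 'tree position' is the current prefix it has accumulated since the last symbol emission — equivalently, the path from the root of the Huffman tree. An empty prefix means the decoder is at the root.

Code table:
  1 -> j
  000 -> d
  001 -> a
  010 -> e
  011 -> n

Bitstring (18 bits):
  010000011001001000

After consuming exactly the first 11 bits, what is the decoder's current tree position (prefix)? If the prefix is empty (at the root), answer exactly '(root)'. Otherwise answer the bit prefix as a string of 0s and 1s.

Bit 0: prefix='0' (no match yet)
Bit 1: prefix='01' (no match yet)
Bit 2: prefix='010' -> emit 'e', reset
Bit 3: prefix='0' (no match yet)
Bit 4: prefix='00' (no match yet)
Bit 5: prefix='000' -> emit 'd', reset
Bit 6: prefix='0' (no match yet)
Bit 7: prefix='01' (no match yet)
Bit 8: prefix='011' -> emit 'n', reset
Bit 9: prefix='0' (no match yet)
Bit 10: prefix='00' (no match yet)

Answer: 00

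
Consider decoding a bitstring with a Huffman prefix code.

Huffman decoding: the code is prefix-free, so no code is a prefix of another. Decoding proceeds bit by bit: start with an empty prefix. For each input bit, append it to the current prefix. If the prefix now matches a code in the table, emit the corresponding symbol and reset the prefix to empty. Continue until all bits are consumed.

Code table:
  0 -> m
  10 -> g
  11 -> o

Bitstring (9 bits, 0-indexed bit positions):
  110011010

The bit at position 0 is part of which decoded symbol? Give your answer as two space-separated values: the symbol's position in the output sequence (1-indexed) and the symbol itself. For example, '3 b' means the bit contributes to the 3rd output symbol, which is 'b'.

Bit 0: prefix='1' (no match yet)
Bit 1: prefix='11' -> emit 'o', reset
Bit 2: prefix='0' -> emit 'm', reset
Bit 3: prefix='0' -> emit 'm', reset
Bit 4: prefix='1' (no match yet)

Answer: 1 o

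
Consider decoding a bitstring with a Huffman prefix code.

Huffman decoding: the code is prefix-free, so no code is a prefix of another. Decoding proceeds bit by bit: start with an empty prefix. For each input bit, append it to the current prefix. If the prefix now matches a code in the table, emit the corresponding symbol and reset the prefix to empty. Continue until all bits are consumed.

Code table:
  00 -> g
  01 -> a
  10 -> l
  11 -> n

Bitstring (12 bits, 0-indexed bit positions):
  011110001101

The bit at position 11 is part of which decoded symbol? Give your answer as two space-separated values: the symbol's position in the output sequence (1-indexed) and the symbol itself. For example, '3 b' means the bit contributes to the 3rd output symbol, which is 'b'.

Answer: 6 a

Derivation:
Bit 0: prefix='0' (no match yet)
Bit 1: prefix='01' -> emit 'a', reset
Bit 2: prefix='1' (no match yet)
Bit 3: prefix='11' -> emit 'n', reset
Bit 4: prefix='1' (no match yet)
Bit 5: prefix='10' -> emit 'l', reset
Bit 6: prefix='0' (no match yet)
Bit 7: prefix='00' -> emit 'g', reset
Bit 8: prefix='1' (no match yet)
Bit 9: prefix='11' -> emit 'n', reset
Bit 10: prefix='0' (no match yet)
Bit 11: prefix='01' -> emit 'a', reset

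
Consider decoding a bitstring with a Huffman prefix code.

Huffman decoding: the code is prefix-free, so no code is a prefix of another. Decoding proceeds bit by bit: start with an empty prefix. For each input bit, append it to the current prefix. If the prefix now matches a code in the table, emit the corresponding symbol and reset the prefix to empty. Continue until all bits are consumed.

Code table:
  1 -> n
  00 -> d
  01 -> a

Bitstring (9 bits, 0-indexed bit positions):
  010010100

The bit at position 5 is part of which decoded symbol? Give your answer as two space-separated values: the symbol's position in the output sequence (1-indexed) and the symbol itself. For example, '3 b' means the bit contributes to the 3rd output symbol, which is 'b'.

Answer: 4 a

Derivation:
Bit 0: prefix='0' (no match yet)
Bit 1: prefix='01' -> emit 'a', reset
Bit 2: prefix='0' (no match yet)
Bit 3: prefix='00' -> emit 'd', reset
Bit 4: prefix='1' -> emit 'n', reset
Bit 5: prefix='0' (no match yet)
Bit 6: prefix='01' -> emit 'a', reset
Bit 7: prefix='0' (no match yet)
Bit 8: prefix='00' -> emit 'd', reset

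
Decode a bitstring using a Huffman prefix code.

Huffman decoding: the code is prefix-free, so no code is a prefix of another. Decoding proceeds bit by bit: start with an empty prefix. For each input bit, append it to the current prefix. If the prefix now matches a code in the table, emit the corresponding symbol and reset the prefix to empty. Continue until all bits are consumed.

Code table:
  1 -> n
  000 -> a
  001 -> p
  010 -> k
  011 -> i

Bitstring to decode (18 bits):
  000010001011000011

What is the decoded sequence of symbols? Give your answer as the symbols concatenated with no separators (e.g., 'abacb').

Bit 0: prefix='0' (no match yet)
Bit 1: prefix='00' (no match yet)
Bit 2: prefix='000' -> emit 'a', reset
Bit 3: prefix='0' (no match yet)
Bit 4: prefix='01' (no match yet)
Bit 5: prefix='010' -> emit 'k', reset
Bit 6: prefix='0' (no match yet)
Bit 7: prefix='00' (no match yet)
Bit 8: prefix='001' -> emit 'p', reset
Bit 9: prefix='0' (no match yet)
Bit 10: prefix='01' (no match yet)
Bit 11: prefix='011' -> emit 'i', reset
Bit 12: prefix='0' (no match yet)
Bit 13: prefix='00' (no match yet)
Bit 14: prefix='000' -> emit 'a', reset
Bit 15: prefix='0' (no match yet)
Bit 16: prefix='01' (no match yet)
Bit 17: prefix='011' -> emit 'i', reset

Answer: akpiai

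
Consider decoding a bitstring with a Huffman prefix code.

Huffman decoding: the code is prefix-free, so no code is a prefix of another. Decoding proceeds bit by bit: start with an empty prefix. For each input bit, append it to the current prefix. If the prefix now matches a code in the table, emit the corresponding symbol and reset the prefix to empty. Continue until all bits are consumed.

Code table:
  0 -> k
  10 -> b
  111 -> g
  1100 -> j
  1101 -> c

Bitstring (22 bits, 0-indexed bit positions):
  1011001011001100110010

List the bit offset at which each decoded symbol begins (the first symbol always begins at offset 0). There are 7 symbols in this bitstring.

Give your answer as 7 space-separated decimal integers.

Answer: 0 2 6 8 12 16 20

Derivation:
Bit 0: prefix='1' (no match yet)
Bit 1: prefix='10' -> emit 'b', reset
Bit 2: prefix='1' (no match yet)
Bit 3: prefix='11' (no match yet)
Bit 4: prefix='110' (no match yet)
Bit 5: prefix='1100' -> emit 'j', reset
Bit 6: prefix='1' (no match yet)
Bit 7: prefix='10' -> emit 'b', reset
Bit 8: prefix='1' (no match yet)
Bit 9: prefix='11' (no match yet)
Bit 10: prefix='110' (no match yet)
Bit 11: prefix='1100' -> emit 'j', reset
Bit 12: prefix='1' (no match yet)
Bit 13: prefix='11' (no match yet)
Bit 14: prefix='110' (no match yet)
Bit 15: prefix='1100' -> emit 'j', reset
Bit 16: prefix='1' (no match yet)
Bit 17: prefix='11' (no match yet)
Bit 18: prefix='110' (no match yet)
Bit 19: prefix='1100' -> emit 'j', reset
Bit 20: prefix='1' (no match yet)
Bit 21: prefix='10' -> emit 'b', reset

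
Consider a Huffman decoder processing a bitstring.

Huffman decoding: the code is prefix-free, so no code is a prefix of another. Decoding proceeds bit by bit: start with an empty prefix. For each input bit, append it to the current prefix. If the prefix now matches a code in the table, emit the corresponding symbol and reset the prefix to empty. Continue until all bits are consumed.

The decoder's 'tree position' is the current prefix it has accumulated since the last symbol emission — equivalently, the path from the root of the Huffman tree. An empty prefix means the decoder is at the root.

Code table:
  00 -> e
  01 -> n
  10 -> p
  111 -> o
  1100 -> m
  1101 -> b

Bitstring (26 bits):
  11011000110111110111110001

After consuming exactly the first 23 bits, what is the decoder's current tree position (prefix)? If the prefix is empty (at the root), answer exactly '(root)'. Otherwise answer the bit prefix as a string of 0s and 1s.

Bit 0: prefix='1' (no match yet)
Bit 1: prefix='11' (no match yet)
Bit 2: prefix='110' (no match yet)
Bit 3: prefix='1101' -> emit 'b', reset
Bit 4: prefix='1' (no match yet)
Bit 5: prefix='10' -> emit 'p', reset
Bit 6: prefix='0' (no match yet)
Bit 7: prefix='00' -> emit 'e', reset
Bit 8: prefix='1' (no match yet)
Bit 9: prefix='11' (no match yet)
Bit 10: prefix='110' (no match yet)
Bit 11: prefix='1101' -> emit 'b', reset
Bit 12: prefix='1' (no match yet)
Bit 13: prefix='11' (no match yet)
Bit 14: prefix='111' -> emit 'o', reset
Bit 15: prefix='1' (no match yet)
Bit 16: prefix='10' -> emit 'p', reset
Bit 17: prefix='1' (no match yet)
Bit 18: prefix='11' (no match yet)
Bit 19: prefix='111' -> emit 'o', reset
Bit 20: prefix='1' (no match yet)
Bit 21: prefix='11' (no match yet)
Bit 22: prefix='110' (no match yet)

Answer: 110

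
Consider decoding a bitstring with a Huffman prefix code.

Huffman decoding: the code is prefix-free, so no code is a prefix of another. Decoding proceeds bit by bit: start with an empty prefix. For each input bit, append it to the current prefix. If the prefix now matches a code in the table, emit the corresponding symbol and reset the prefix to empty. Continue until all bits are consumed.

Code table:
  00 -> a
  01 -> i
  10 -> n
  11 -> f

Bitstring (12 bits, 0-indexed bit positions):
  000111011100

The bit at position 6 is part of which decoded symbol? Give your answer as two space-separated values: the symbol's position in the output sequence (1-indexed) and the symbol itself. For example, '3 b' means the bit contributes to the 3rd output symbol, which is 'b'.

Answer: 4 i

Derivation:
Bit 0: prefix='0' (no match yet)
Bit 1: prefix='00' -> emit 'a', reset
Bit 2: prefix='0' (no match yet)
Bit 3: prefix='01' -> emit 'i', reset
Bit 4: prefix='1' (no match yet)
Bit 5: prefix='11' -> emit 'f', reset
Bit 6: prefix='0' (no match yet)
Bit 7: prefix='01' -> emit 'i', reset
Bit 8: prefix='1' (no match yet)
Bit 9: prefix='11' -> emit 'f', reset
Bit 10: prefix='0' (no match yet)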